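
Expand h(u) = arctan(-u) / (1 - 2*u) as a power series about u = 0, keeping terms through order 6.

Multiply the numerator's expansion by the denominator's geometric series.
h(0) = 0
h′(0) = -1
h′′(0) = -4
h′′′(0) = -22
h^(4)(0) = -176
h^(5)(0) = -1784
h^(6)(0) = -21408
Then c_k = h^(k)(0)/k! gives each Taylor coefficient.

-446*u^6/15 - 223*u^5/15 - 22*u^4/3 - 11*u^3/3 - 2*u^2 - u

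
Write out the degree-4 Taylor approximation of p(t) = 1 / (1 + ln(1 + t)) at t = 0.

11*t^4/3 - 7*t^3/3 + 3*t^2/2 - t + 1

Expand as Σ (-1)^k u^k with u equal to the inner function's series.
p(0) = 1
p′(0) = -1
p′′(0) = 3
p′′′(0) = -14
p^(4)(0) = 88
Dividing each by k! gives the coefficients c_0, ..., c_4.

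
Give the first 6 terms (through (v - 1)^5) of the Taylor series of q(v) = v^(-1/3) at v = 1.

-91*(v - 1)^5/729 + 35*(v - 1)^4/243 - 14*(v - 1)^3/81 + 2*(v - 1)^2/9 - (v - 1)/3 + 1

Use the known series and substitute for the argument.
q(1) = 1
q′(1) = -1/3
q′′(1) = 4/9
q′′′(1) = -28/27
q^(4)(1) = 280/81
q^(5)(1) = -3640/243
Dividing each by k! gives the coefficients c_0, ..., c_5.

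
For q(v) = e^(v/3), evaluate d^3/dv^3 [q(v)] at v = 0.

1/27

From the series, [v^3] q = 1/162; multiply by 3! = 6 to get 1/27.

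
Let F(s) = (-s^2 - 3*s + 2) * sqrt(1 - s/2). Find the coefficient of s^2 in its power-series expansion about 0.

Distribute the polynomial across the series and collect like powers.

-5/16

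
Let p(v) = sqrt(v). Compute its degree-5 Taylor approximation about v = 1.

7*(v - 1)^5/256 - 5*(v - 1)^4/128 + (v - 1)^3/16 - (v - 1)^2/8 + (v - 1)/2 + 1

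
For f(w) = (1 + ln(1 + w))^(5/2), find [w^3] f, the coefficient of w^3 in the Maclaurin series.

-35/48

Plug the Maclaurin series of the inner function into that of the outer and collect terms.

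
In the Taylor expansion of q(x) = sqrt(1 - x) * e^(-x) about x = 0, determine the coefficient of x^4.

11/128

Take the Cauchy product of the two expansions.
q(0) = 1
q′(0) = -3/2
q′′(0) = 7/4
q′′′(0) = -17/8
q^(4)(0) = 33/16
So c_4 = q^(4)(0)/4! = 11/128.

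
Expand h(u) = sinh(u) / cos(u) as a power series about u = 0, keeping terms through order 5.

Divide the numerator series by the denominator series (power-series long division).
[u^0] = 0;  [u^1] = 1;  [u^2] = 0;  [u^3] = 2/3;  [u^4] = 0;  [u^5] = 3/10.

3*u^5/10 + 2*u^3/3 + u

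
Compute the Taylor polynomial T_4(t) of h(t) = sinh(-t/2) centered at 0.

-t^3/48 - t/2

Apply the Taylor formula c_k = f^(k)(a)/k!.
h(0) = 0
h′(0) = -1/2
h′′(0) = 0
h′′′(0) = -1/8
h^(4)(0) = 0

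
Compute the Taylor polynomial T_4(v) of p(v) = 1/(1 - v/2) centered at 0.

p(0) = 1
p′(0) = 1/2
p′′(0) = 1/2
p′′′(0) = 3/4
p^(4)(0) = 3/2

v^4/16 + v^3/8 + v^2/4 + v/2 + 1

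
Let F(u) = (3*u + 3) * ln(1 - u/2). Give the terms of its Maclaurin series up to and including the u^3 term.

-u^3/2 - 15*u^2/8 - 3*u/2

Distribute the polynomial across the series and collect like powers.
[u^0] = 0;  [u^1] = -3/2;  [u^2] = -15/8;  [u^3] = -1/2.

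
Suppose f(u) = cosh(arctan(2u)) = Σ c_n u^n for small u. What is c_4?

-14/3

Substitute the inner expansion into the outer series and collect powers.
So c_4 = f^(4)(0)/4! = -14/3.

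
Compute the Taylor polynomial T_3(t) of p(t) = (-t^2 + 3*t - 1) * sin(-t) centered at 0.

5*t^3/6 - 3*t^2 + t

Distribute the polynomial across the series and collect like powers.
[t^0] = 0;  [t^1] = 1;  [t^2] = -3;  [t^3] = 5/6.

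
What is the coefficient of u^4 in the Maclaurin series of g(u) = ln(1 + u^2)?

-1/2

g(0) = 0
g′(0) = 0
g′′(0) = 2
g′′′(0) = 0
g^(4)(0) = -12
The Taylor polynomial is Σ g^(k)(0)/k! · u^k.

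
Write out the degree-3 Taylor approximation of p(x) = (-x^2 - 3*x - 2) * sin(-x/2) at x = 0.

Shift and add copies of the series according to the polynomial's terms.
p(0) = 0
p′(0) = 1
p′′(0) = 3
p′′′(0) = 11/4

11*x^3/24 + 3*x^2/2 + x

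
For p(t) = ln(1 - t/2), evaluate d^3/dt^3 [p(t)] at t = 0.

-1/4

From the series, [t^3] p = -1/24; multiply by 3! = 6 to get -1/4.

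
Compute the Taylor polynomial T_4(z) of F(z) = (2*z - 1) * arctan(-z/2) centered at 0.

Multiply each power in the prefactor through the base expansion.
F(0) = 0
F′(0) = 1/2
F′′(0) = -2
F′′′(0) = -1/4
F^(4)(0) = 2
Then c_k = F^(k)(0)/k! gives each Taylor coefficient.

z^4/12 - z^3/24 - z^2 + z/2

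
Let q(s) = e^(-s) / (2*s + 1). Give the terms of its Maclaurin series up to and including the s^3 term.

Multiply the numerator's expansion by the denominator's geometric series.
[s^0] = 1;  [s^1] = -3;  [s^2] = 13/2;  [s^3] = -79/6.

-79*s^3/6 + 13*s^2/2 - 3*s + 1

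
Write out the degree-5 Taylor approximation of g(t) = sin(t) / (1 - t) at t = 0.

101*t^5/120 + 5*t^4/6 + 5*t^3/6 + t^2 + t

Take the Cauchy product of the two expansions.
[t^0] = 0;  [t^1] = 1;  [t^2] = 1;  [t^3] = 5/6;  [t^4] = 5/6;  [t^5] = 101/120.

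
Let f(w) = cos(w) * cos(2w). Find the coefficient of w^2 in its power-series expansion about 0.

Expand each factor separately, then convolve coefficients.
[w^0] = 1;  [w^1] = 0;  [w^2] = -5/2.

-5/2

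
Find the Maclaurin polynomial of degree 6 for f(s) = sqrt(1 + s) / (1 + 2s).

46355*s^6/1024 - 5797*s^5/256 + 1451*s^4/128 - 91*s^3/16 + 23*s^2/8 - 3*s/2 + 1

Multiply the two series term by term and collect like powers.
f(0) = 1
f′(0) = -3/2
f′′(0) = 23/4
f′′′(0) = -273/8
f^(4)(0) = 4353/16
f^(5)(0) = -86955/32
f^(6)(0) = 2085975/64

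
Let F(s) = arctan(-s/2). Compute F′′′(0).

From the series, [s^3] F = 1/24; multiply by 3! = 6 to get 1/4.

1/4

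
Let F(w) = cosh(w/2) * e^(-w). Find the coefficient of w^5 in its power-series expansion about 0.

Take the Cauchy product of the two expansions.
[w^0] = 1;  [w^1] = -1;  [w^2] = 5/8;  [w^3] = -7/24;  [w^4] = 41/384;  [w^5] = -61/1920.

-61/1920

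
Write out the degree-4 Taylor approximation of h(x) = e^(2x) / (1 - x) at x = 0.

Expand each factor separately, then convolve coefficients.
[x^0] = 1;  [x^1] = 3;  [x^2] = 5;  [x^3] = 19/3;  [x^4] = 7.

7*x^4 + 19*x^3/3 + 5*x^2 + 3*x + 1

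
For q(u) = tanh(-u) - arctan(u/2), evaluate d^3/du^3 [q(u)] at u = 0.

9/4

Add the two expansions coefficient-wise.
From the series, [u^3] q = 3/8; multiply by 3! = 6 to get 9/4.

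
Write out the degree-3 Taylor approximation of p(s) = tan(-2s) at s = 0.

-8*s^3/3 - 2*s

p(0) = 0
p′(0) = -2
p′′(0) = 0
p′′′(0) = -16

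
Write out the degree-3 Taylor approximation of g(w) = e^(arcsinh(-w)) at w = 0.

w^2/2 - w + 1

Substitute the inner expansion into the outer series and collect powers.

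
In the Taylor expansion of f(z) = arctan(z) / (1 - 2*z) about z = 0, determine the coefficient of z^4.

22/3

Expand 1/(denominator) as a geometric series and multiply by the numerator's series.
f(0) = 0
f′(0) = 1
f′′(0) = 4
f′′′(0) = 22
f^(4)(0) = 176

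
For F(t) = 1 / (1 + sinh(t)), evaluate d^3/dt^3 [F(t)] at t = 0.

Write 1/(1+u) = 1 - u + u^2 - u^3 + ... and substitute the series for u.
From the series, [t^3] F = -7/6; multiply by 3! = 6 to get -7.

-7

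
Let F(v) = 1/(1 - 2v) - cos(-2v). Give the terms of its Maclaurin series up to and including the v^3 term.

Expand each term separately and add.
F(0) = 0
F′(0) = 2
F′′(0) = 12
F′′′(0) = 48

8*v^3 + 6*v^2 + 2*v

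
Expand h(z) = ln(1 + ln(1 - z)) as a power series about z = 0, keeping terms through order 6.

-917*z^6/360 - 19*z^5/10 - 35*z^4/24 - 7*z^3/6 - z^2 - z

Let u equal the inner series; expand the outer function in u and truncate.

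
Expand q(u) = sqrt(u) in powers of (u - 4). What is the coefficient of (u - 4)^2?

-1/64

q(4) = 2
q′(4) = 1/4
q′′(4) = -1/32
So c_2 = q′′(4)/2! = -1/64.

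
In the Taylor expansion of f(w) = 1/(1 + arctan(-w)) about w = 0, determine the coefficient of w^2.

Compose series: expand the inner function first, then feed it into the outer expansion.
f(0) = 1
f′(0) = 1
f′′(0) = 2
So c_2 = f′′(0)/2! = 1.

1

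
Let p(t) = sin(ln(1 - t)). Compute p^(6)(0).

90

Let u equal the inner series; expand the outer function in u and truncate.
The coefficient of t^6 in the expansion is 1/8, so p^(6)(0) = 6! * (1/8) = 90.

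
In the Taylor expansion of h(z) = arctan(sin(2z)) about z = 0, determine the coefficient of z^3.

-4

Substitute the inner expansion into the outer series and collect powers.
h(0) = 0
h′(0) = 2
h′′(0) = 0
h′′′(0) = -24
So c_3 = h′′′(0)/3! = -4.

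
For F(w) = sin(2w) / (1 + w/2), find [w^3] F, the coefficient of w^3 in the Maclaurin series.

-5/6

Take the Cauchy product of the two expansions.
[w^0] = 0;  [w^1] = 2;  [w^2] = -1;  [w^3] = -5/6.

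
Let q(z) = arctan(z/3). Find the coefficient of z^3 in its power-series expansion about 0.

Apply the Taylor formula c_k = f^(k)(a)/k!.
q(0) = 0
q′(0) = 1/3
q′′(0) = 0
q′′′(0) = -2/27
The Taylor polynomial is Σ q^(k)(0)/k! · z^k.

-1/81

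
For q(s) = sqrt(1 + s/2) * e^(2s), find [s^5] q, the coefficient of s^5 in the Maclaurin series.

Multiply the two series term by term and collect like powers.
q(0) = 1
q′(0) = 9/4
q′′(0) = 79/16
q′′′(0) = 683/64
q^(4)(0) = 5841/256
q^(5)(0) = 49553/1024
So c_5 = q^(5)(0)/5! = 49553/122880.

49553/122880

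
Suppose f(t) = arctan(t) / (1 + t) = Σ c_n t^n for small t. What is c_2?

-1

Take the Cauchy product of the two expansions.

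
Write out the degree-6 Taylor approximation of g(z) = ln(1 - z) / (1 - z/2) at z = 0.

Multiply the two series term by term and collect like powers.

-13*z^6/30 - 8*z^5/15 - 2*z^4/3 - 5*z^3/6 - z^2 - z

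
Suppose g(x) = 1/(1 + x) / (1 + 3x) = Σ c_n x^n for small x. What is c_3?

-40

Multiply the two series term by term and collect like powers.
So c_3 = g′′′(0)/3! = -40.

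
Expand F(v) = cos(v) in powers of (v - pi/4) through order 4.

F(pi/4) = sqrt(2)/2
F′(pi/4) = -sqrt(2)/2
F′′(pi/4) = -sqrt(2)/2
F′′′(pi/4) = sqrt(2)/2
F^(4)(pi/4) = sqrt(2)/2
Then c_k = F^(k)(pi/4)/k! gives each Taylor coefficient.

sqrt(2)*(v - pi/4)^4/48 + sqrt(2)*(v - pi/4)^3/12 - sqrt(2)*(v - pi/4)^2/4 - sqrt(2)*(v - pi/4)/2 + sqrt(2)/2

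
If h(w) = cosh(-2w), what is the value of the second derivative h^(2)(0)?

Differentiate repeatedly and evaluate at the center.
The coefficient of w^2 in the expansion is 2, so h′′(0) = 2! * (2) = 4.

4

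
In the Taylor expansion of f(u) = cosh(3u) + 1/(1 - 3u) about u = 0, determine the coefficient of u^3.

27

Expand each term separately and add.
f(0) = 2
f′(0) = 3
f′′(0) = 27
f′′′(0) = 162
Dividing each by k! gives the coefficients c_0, ..., c_3.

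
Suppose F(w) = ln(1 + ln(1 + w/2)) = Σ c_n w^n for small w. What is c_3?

Let u equal the inner series; expand the outer function in u and truncate.
[w^0] = 0;  [w^1] = 1/2;  [w^2] = -1/4;  [w^3] = 7/48.

7/48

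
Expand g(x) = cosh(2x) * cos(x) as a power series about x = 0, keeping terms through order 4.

Take the Cauchy product of the two expansions.
g(0) = 1
g′(0) = 0
g′′(0) = 3
g′′′(0) = 0
g^(4)(0) = -7
The Taylor polynomial is Σ g^(k)(0)/k! · x^k.

-7*x^4/24 + 3*x^2/2 + 1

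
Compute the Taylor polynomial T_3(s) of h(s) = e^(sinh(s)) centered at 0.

Let u equal the inner series; expand the outer function in u and truncate.
[s^0] = 1;  [s^1] = 1;  [s^2] = 1/2;  [s^3] = 1/3.

s^3/3 + s^2/2 + s + 1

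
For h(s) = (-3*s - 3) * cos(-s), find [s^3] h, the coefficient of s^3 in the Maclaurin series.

Shift and add copies of the series according to the polynomial's terms.
So c_3 = h′′′(0)/3! = 3/2.

3/2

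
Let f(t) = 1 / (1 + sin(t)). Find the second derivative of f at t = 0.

Write 1/(1+u) = 1 - u + u^2 - u^3 + ... and substitute the series for u.
The coefficient of t^2 in the expansion is 1, so f′′(0) = 2! * (1) = 2.

2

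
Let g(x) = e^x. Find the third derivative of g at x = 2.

e^(2)

From the series, [(x - 2)^3] g = e^(2)/6; multiply by 3! = 6 to get e^(2).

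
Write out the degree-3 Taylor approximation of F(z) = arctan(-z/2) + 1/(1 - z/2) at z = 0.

Combine the two series term by term.
F(0) = 1
F′(0) = 0
F′′(0) = 1/2
F′′′(0) = 1

z^3/6 + z^2/4 + 1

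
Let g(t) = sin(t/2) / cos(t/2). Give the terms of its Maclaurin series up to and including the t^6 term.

Invert the denominator's series and multiply.
[t^0] = 0;  [t^1] = 1/2;  [t^2] = 0;  [t^3] = 1/24;  [t^4] = 0;  [t^5] = 1/240;  [t^6] = 0.

t^5/240 + t^3/24 + t/2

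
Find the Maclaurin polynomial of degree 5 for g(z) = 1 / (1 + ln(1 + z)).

-347*z^5/60 + 11*z^4/3 - 7*z^3/3 + 3*z^2/2 - z + 1

Use the geometric series for the reciprocal, then substitute.
g(0) = 1
g′(0) = -1
g′′(0) = 3
g′′′(0) = -14
g^(4)(0) = 88
g^(5)(0) = -694
Then c_k = g^(k)(0)/k! gives each Taylor coefficient.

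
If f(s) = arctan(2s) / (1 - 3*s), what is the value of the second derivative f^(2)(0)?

Use 1/(1 - r) = Σ r^k on the denominator, then take the Cauchy product.
The coefficient of s^2 in the expansion is 6, so f′′(0) = 2! * (6) = 12.

12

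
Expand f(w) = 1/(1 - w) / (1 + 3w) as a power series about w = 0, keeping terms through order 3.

-20*w^3 + 7*w^2 - 2*w + 1

Multiply the two series term by term and collect like powers.
f(0) = 1
f′(0) = -2
f′′(0) = 14
f′′′(0) = -120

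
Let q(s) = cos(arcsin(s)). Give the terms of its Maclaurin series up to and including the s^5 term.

-s^4/8 - s^2/2 + 1

Plug the Maclaurin series of the inner function into that of the outer and collect terms.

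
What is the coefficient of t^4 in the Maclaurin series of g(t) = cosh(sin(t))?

Compose series: expand the inner function first, then feed it into the outer expansion.
g(0) = 1
g′(0) = 0
g′′(0) = 1
g′′′(0) = 0
g^(4)(0) = -3
So c_4 = g^(4)(0)/4! = -1/8.

-1/8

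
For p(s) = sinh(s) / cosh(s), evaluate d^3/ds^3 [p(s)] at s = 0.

-2

Divide the numerator series by the denominator series (power-series long division).
The coefficient of s^3 in the expansion is -1/3, so p′′′(0) = 3! * (-1/3) = -2.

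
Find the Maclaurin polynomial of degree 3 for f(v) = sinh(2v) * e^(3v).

Multiply the two series term by term and collect like powers.
f(0) = 0
f′(0) = 2
f′′(0) = 12
f′′′(0) = 62

31*v^3/3 + 6*v^2 + 2*v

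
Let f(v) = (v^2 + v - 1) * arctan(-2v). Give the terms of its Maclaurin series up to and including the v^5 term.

136*v^5/15 + 8*v^4/3 - 14*v^3/3 - 2*v^2 + 2*v

Distribute the polynomial across the series and collect like powers.
f(0) = 0
f′(0) = 2
f′′(0) = -4
f′′′(0) = -28
f^(4)(0) = 64
f^(5)(0) = 1088
The Taylor polynomial is Σ f^(k)(0)/k! · v^k.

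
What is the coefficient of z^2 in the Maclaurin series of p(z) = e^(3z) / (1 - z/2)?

25/4

Take the Cauchy product of the two expansions.
[z^0] = 1;  [z^1] = 7/2;  [z^2] = 25/4.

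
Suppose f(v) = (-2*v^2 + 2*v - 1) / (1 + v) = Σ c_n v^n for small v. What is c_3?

Distribute the polynomial across the series and collect like powers.
f(0) = -1
f′(0) = 3
f′′(0) = -10
f′′′(0) = 30
Dividing each by k! gives the coefficients c_0, ..., c_3.

5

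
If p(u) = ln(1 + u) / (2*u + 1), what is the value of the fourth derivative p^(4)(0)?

-262

Use 1/(1 - r) = Σ r^k on the denominator, then take the Cauchy product.
From the series, [u^4] p = -131/12; multiply by 4! = 24 to get -262.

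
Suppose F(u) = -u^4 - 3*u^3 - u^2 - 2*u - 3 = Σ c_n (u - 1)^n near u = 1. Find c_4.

-1

Apply the Taylor formula c_k = f^(k)(a)/k!.
[(u - 1)^0] = -10;  [(u - 1)^1] = -17;  [(u - 1)^2] = -16;  [(u - 1)^3] = -7;  [(u - 1)^4] = -1.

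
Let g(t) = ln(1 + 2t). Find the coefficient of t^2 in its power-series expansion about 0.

-2

Differentiate repeatedly and evaluate at the center.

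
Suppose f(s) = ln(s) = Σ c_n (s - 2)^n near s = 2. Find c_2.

f(2) = ln(2)
f′(2) = 1/2
f′′(2) = -1/4
Then c_k = f^(k)(2)/k! gives each Taylor coefficient.

-1/8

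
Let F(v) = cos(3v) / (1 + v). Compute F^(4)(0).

Multiply the two series term by term and collect like powers.
The coefficient of v^4 in the expansion is -1/8, so F^(4)(0) = 4! * (-1/8) = -3.

-3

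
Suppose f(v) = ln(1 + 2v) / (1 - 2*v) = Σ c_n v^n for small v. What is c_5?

Multiply the numerator's expansion by the denominator's geometric series.
[v^0] = 0;  [v^1] = 2;  [v^2] = 2;  [v^3] = 20/3;  [v^4] = 28/3;  [v^5] = 376/15.
So c_5 = f^(5)(0)/5! = 376/15.

376/15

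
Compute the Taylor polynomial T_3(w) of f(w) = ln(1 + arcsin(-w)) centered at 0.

Let u equal the inner series; expand the outer function in u and truncate.

-w^3/2 - w^2/2 - w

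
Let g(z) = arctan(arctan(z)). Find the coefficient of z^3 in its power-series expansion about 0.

Plug the Maclaurin series of the inner function into that of the outer and collect terms.
g(0) = 0
g′(0) = 1
g′′(0) = 0
g′′′(0) = -4

-2/3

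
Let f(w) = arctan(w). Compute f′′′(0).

Compute the successive derivatives at the expansion point and divide by k!.
The coefficient of w^3 in the expansion is -1/3, so f′′′(0) = 3! * (-1/3) = -2.

-2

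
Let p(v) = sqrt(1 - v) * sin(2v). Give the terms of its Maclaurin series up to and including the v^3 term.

Expand each factor separately, then convolve coefficients.
p(0) = 0
p′(0) = 2
p′′(0) = -2
p′′′(0) = -19/2

-19*v^3/12 - v^2 + 2*v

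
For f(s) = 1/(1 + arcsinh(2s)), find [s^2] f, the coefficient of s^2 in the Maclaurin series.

Plug the Maclaurin series of the inner function into that of the outer and collect terms.
[s^0] = 1;  [s^1] = -2;  [s^2] = 4.
So c_2 = f′′(0)/2! = 4.

4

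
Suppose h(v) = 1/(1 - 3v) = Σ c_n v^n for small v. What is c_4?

81

Compute the successive derivatives at the expansion point and divide by k!.
[v^0] = 1;  [v^1] = 3;  [v^2] = 9;  [v^3] = 27;  [v^4] = 81.
So c_4 = h^(4)(0)/4! = 81.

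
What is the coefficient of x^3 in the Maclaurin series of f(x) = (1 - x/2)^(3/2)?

1/128

f(0) = 1
f′(0) = -3/4
f′′(0) = 3/16
f′′′(0) = 3/64
So c_3 = f′′′(0)/3! = 1/128.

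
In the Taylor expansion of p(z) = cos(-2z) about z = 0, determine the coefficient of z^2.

Compute the successive derivatives at the expansion point and divide by k!.
p(0) = 1
p′(0) = 0
p′′(0) = -4
Dividing each by k! gives the coefficients c_0, ..., c_2.

-2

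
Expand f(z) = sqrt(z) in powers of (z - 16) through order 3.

Apply the Taylor formula c_k = f^(k)(a)/k!.
f(16) = 4
f′(16) = 1/8
f′′(16) = -1/256
f′′′(16) = 3/8192

(z - 16)^3/16384 - (z - 16)^2/512 + (z - 16)/8 + 4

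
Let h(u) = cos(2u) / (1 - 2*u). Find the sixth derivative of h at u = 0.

24896

Use 1/(1 - r) = Σ r^k on the denominator, then take the Cauchy product.
The coefficient of u^6 in the expansion is 1556/45, so h^(6)(0) = 6! * (1556/45) = 24896.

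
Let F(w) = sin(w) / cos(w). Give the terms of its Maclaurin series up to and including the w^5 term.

2*w^5/15 + w^3/3 + w

Write the quotient as an unknown series and match coefficients against numerator = denominator · series.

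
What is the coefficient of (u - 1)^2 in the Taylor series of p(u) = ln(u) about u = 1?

Apply the Taylor formula c_k = f^(k)(a)/k!.
[(u - 1)^0] = 0;  [(u - 1)^1] = 1;  [(u - 1)^2] = -1/2.

-1/2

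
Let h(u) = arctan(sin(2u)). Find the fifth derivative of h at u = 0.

1440

Let u equal the inner series; expand the outer function in u and truncate.
From the series, [u^5] h = 12; multiply by 5! = 120 to get 1440.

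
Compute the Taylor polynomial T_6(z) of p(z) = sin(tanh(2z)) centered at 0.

Compose series: expand the inner function first, then feed it into the outer expansion.
p(0) = 0
p′(0) = 2
p′′(0) = 0
p′′′(0) = -24
p^(4)(0) = 0
p^(5)(0) = 1184
p^(6)(0) = 0

148*z^5/15 - 4*z^3 + 2*z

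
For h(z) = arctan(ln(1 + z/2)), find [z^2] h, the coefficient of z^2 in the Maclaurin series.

Compose series: expand the inner function first, then feed it into the outer expansion.
So c_2 = h′′(0)/2! = -1/8.

-1/8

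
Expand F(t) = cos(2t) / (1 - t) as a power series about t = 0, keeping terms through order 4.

-t^4/3 - t^3 - t^2 + t + 1

Multiply the numerator's expansion by the denominator's geometric series.
F(0) = 1
F′(0) = 1
F′′(0) = -2
F′′′(0) = -6
F^(4)(0) = -8
Dividing each by k! gives the coefficients c_0, ..., c_4.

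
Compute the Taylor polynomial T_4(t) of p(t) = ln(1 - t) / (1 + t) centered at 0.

Write out both Maclaurin series and multiply, keeping only the needed powers.
p(0) = 0
p′(0) = -1
p′′(0) = 1
p′′′(0) = -5
p^(4)(0) = 14

7*t^4/12 - 5*t^3/6 + t^2/2 - t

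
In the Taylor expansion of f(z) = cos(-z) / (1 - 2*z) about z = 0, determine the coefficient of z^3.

7

Use 1/(1 - r) = Σ r^k on the denominator, then take the Cauchy product.
f(0) = 1
f′(0) = 2
f′′(0) = 7
f′′′(0) = 42
So c_3 = f′′′(0)/3! = 7.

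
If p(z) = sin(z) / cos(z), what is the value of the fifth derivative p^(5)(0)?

Write the quotient as an unknown series and match coefficients against numerator = denominator · series.
The coefficient of z^5 in the expansion is 2/15, so p^(5)(0) = 5! * (2/15) = 16.

16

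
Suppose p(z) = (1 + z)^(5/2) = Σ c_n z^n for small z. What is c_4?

c_4 = p^(4)(0)/4! = -5/128.

-5/128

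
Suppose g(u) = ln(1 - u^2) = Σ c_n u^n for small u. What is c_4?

-1/2

g(0) = 0
g′(0) = 0
g′′(0) = -2
g′′′(0) = 0
g^(4)(0) = -12
So c_4 = g^(4)(0)/4! = -1/2.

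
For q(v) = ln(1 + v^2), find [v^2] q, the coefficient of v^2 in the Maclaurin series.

Compute the successive derivatives at the expansion point and divide by k!.

1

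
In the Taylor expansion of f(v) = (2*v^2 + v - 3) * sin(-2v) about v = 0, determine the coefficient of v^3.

Multiply each power in the prefactor through the base expansion.
[v^0] = 0;  [v^1] = 6;  [v^2] = -2;  [v^3] = -8.

-8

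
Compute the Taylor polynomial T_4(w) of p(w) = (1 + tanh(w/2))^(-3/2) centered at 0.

155*w^4/2048 - 27*w^3/128 + 15*w^2/32 - 3*w/4 + 1

Substitute the inner expansion into the outer series and collect powers.
p(0) = 1
p′(0) = -3/4
p′′(0) = 15/16
p′′′(0) = -81/64
p^(4)(0) = 465/256
The Taylor polynomial is Σ p^(k)(0)/k! · w^k.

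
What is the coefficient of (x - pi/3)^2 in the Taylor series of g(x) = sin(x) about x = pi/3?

-sqrt(3)/4

Differentiate repeatedly and evaluate at the center.
So c_2 = g′′(pi/3)/2! = -sqrt(3)/4.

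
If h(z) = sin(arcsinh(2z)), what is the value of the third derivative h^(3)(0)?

-16

Substitute the inner expansion into the outer series and collect powers.
The coefficient of z^3 in the expansion is -8/3, so h′′′(0) = 3! * (-8/3) = -16.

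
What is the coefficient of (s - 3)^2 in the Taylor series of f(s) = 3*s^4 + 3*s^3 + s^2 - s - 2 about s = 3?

190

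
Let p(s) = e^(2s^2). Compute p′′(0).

4

The coefficient of s^2 in the expansion is 2, so p′′(0) = 2! * (2) = 4.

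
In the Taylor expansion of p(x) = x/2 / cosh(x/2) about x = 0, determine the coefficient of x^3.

-1/16

Write the quotient as an unknown series and match coefficients against numerator = denominator · series.
p(0) = 0
p′(0) = 1/2
p′′(0) = 0
p′′′(0) = -3/8
So c_3 = p′′′(0)/3! = -1/16.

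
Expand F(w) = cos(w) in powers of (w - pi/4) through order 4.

sqrt(2)*(w - pi/4)^4/48 + sqrt(2)*(w - pi/4)^3/12 - sqrt(2)*(w - pi/4)^2/4 - sqrt(2)*(w - pi/4)/2 + sqrt(2)/2

[(w - pi/4)^0] = sqrt(2)/2;  [(w - pi/4)^1] = -sqrt(2)/2;  [(w - pi/4)^2] = -sqrt(2)/4;  [(w - pi/4)^3] = sqrt(2)/12;  [(w - pi/4)^4] = sqrt(2)/48.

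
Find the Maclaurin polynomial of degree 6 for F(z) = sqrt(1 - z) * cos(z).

-349*z^6/46080 - 13*z^5/768 + 25*z^4/384 + 3*z^3/16 - 5*z^2/8 - z/2 + 1

Take the Cauchy product of the two expansions.
F(0) = 1
F′(0) = -1/2
F′′(0) = -5/4
F′′′(0) = 9/8
F^(4)(0) = 25/16
F^(5)(0) = -65/32
F^(6)(0) = -349/64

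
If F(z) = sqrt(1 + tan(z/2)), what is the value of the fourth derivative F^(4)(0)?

Substitute the inner expansion into the outer series and collect powers.
The coefficient of z^4 in the expansion is -47/6144, so F^(4)(0) = 4! * (-47/6144) = -47/256.

-47/256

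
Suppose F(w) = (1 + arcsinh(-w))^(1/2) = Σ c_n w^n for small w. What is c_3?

1/48

Let u equal the inner series; expand the outer function in u and truncate.
[w^0] = 1;  [w^1] = -1/2;  [w^2] = -1/8;  [w^3] = 1/48.
So c_3 = F′′′(0)/3! = 1/48.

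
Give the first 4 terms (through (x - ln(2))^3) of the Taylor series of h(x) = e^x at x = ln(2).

(x - ln(2))^3/3 + (x - ln(2))^2 + 2*(x - ln(2)) + 2

[(x - ln(2))^0] = 2;  [(x - ln(2))^1] = 2;  [(x - ln(2))^2] = 1;  [(x - ln(2))^3] = 1/3.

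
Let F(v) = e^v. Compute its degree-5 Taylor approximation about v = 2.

(v - 2)^5*e^(2)/120 + (v - 2)^4*e^(2)/24 + (v - 2)^3*e^(2)/6 + (v - 2)^2*e^(2)/2 + (v - 2)*e^(2) + e^(2)

F(2) = e^(2)
F′(2) = e^(2)
F′′(2) = e^(2)
F′′′(2) = e^(2)
F^(4)(2) = e^(2)
F^(5)(2) = e^(2)
Dividing each by k! gives the coefficients c_0, ..., c_5.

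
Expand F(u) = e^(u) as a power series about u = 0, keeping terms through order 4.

Compute the successive derivatives at the expansion point and divide by k!.
F(0) = 1
F′(0) = 1
F′′(0) = 1
F′′′(0) = 1
F^(4)(0) = 1

u^4/24 + u^3/6 + u^2/2 + u + 1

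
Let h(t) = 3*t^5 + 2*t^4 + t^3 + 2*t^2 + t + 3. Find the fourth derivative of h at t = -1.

-312

Apply the Taylor formula c_k = f^(k)(a)/k!.
The coefficient of (t + 1)^4 in the expansion is -13, so h^(4)(-1) = 4! * (-13) = -312.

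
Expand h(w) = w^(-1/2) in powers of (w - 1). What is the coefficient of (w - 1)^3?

[(w - 1)^0] = 1;  [(w - 1)^1] = -1/2;  [(w - 1)^2] = 3/8;  [(w - 1)^3] = -5/16.

-5/16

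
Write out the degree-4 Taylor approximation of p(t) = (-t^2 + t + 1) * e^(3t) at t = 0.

27*t^4/8 + 6*t^3 + 13*t^2/2 + 4*t + 1

Distribute the polynomial across the series and collect like powers.
p(0) = 1
p′(0) = 4
p′′(0) = 13
p′′′(0) = 36
p^(4)(0) = 81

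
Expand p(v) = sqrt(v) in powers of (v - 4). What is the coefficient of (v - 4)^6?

-21/2097152

[(v - 4)^0] = 2;  [(v - 4)^1] = 1/4;  [(v - 4)^2] = -1/64;  [(v - 4)^3] = 1/512;  [(v - 4)^4] = -5/16384;  [(v - 4)^5] = 7/131072;  [(v - 4)^6] = -21/2097152.
So c_6 = p^(6)(4)/6! = -21/2097152.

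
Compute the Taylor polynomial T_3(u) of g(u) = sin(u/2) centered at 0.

-u^3/48 + u/2

Differentiate repeatedly and evaluate at the center.
[u^0] = 0;  [u^1] = 1/2;  [u^2] = 0;  [u^3] = -1/48.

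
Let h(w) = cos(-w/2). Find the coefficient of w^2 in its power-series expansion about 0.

-1/8

Differentiate repeatedly and evaluate at the center.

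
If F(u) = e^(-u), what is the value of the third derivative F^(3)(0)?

From the series, [u^3] F = -1/6; multiply by 3! = 6 to get -1.

-1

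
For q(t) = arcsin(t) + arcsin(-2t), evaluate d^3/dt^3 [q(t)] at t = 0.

Expand each term separately and add.
The coefficient of t^3 in the expansion is -7/6, so q′′′(0) = 3! * (-7/6) = -7.

-7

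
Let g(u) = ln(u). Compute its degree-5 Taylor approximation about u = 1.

g(1) = 0
g′(1) = 1
g′′(1) = -1
g′′′(1) = 2
g^(4)(1) = -6
g^(5)(1) = 24

(u - 1)^5/5 - (u - 1)^4/4 + (u - 1)^3/3 - (u - 1)^2/2 + (u - 1)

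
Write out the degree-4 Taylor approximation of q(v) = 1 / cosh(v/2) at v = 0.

Invert the denominator's series and multiply.
[v^0] = 1;  [v^1] = 0;  [v^2] = -1/8;  [v^3] = 0;  [v^4] = 5/384.

5*v^4/384 - v^2/8 + 1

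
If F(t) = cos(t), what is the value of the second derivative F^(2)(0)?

From the series, [t^2] F = -1/2; multiply by 2! = 2 to get -1.

-1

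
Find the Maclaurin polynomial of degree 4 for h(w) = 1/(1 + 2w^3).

Compute the successive derivatives at the expansion point and divide by k!.
h(0) = 1
h′(0) = 0
h′′(0) = 0
h′′′(0) = -12
h^(4)(0) = 0
Dividing each by k! gives the coefficients c_0, ..., c_4.

1 - 2*w^3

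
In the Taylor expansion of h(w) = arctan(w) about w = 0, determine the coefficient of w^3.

-1/3

h(0) = 0
h′(0) = 1
h′′(0) = 0
h′′′(0) = -2
So c_3 = h′′′(0)/3! = -1/3.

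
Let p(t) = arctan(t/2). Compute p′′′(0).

From the series, [t^3] p = -1/24; multiply by 3! = 6 to get -1/4.

-1/4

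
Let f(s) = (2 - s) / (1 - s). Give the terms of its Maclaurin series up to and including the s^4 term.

s^4 + s^3 + s^2 + s + 2

Shift and add copies of the series according to the polynomial's terms.
f(0) = 2
f′(0) = 1
f′′(0) = 2
f′′′(0) = 6
f^(4)(0) = 24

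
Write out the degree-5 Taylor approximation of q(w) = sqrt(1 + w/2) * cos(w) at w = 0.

Multiply the two series term by term and collect like powers.
[w^0] = 1;  [w^1] = 1/4;  [w^2] = -17/32;  [w^3] = -15/128;  [w^4] = 337/6144;  [w^5] = 181/24576.

181*w^5/24576 + 337*w^4/6144 - 15*w^3/128 - 17*w^2/32 + w/4 + 1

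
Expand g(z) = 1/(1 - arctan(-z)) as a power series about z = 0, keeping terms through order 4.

Compose series: expand the inner function first, then feed it into the outer expansion.
g(0) = 1
g′(0) = -1
g′′(0) = 2
g′′′(0) = -4
g^(4)(0) = 8
Then c_k = g^(k)(0)/k! gives each Taylor coefficient.

z^4/3 - 2*z^3/3 + z^2 - z + 1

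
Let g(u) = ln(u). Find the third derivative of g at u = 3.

2/27

Apply the Taylor formula c_k = f^(k)(a)/k!.
The coefficient of (u - 3)^3 in the expansion is 1/81, so g′′′(3) = 3! * (1/81) = 2/27.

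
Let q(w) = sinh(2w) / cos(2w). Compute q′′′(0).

32

Write the quotient as an unknown series and match coefficients against numerator = denominator · series.
From the series, [w^3] q = 16/3; multiply by 3! = 6 to get 32.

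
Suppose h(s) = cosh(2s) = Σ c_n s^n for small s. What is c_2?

2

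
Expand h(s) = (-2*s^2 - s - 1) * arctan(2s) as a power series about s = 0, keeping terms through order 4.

Distribute the polynomial across the series and collect like powers.
h(0) = 0
h′(0) = -2
h′′(0) = -4
h′′′(0) = -8
h^(4)(0) = 64
Then c_k = h^(k)(0)/k! gives each Taylor coefficient.

8*s^4/3 - 4*s^3/3 - 2*s^2 - 2*s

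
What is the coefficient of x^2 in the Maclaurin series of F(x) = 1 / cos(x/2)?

Divide the numerator series by the denominator series (power-series long division).
[x^0] = 1;  [x^1] = 0;  [x^2] = 1/8.

1/8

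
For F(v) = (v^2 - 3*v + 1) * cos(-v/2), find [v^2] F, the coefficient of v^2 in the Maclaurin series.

7/8

Shift and add copies of the series according to the polynomial's terms.
So c_2 = F′′(0)/2! = 7/8.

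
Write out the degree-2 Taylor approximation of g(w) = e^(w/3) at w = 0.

g(0) = 1
g′(0) = 1/3
g′′(0) = 1/9

w^2/18 + w/3 + 1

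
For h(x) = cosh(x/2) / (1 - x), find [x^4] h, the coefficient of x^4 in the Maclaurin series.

Expand each factor separately, then convolve coefficients.
h(0) = 1
h′(0) = 1
h′′(0) = 9/4
h′′′(0) = 27/4
h^(4)(0) = 433/16
The Taylor polynomial is Σ h^(k)(0)/k! · x^k.

433/384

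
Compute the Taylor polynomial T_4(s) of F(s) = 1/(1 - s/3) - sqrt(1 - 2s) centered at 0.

Combine the two series term by term.
F(0) = 0
F′(0) = 4/3
F′′(0) = 11/9
F′′′(0) = 29/9
F^(4)(0) = 413/27

413*s^4/648 + 29*s^3/54 + 11*s^2/18 + 4*s/3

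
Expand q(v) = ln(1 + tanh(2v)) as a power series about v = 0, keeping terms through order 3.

Plug the Maclaurin series of the inner function into that of the outer and collect terms.

-2*v^2 + 2*v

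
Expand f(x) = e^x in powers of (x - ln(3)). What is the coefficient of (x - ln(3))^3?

1/2

f(ln(3)) = 3
f′(ln(3)) = 3
f′′(ln(3)) = 3
f′′′(ln(3)) = 3
So c_3 = f′′′(ln(3))/3! = 1/2.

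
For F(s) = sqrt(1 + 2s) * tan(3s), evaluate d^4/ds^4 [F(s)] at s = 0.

252

Expand each factor separately, then convolve coefficients.
The coefficient of s^4 in the expansion is 21/2, so F^(4)(0) = 4! * (21/2) = 252.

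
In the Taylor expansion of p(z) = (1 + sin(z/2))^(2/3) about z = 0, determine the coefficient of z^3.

Plug the Maclaurin series of the inner function into that of the outer and collect terms.
[z^0] = 1;  [z^1] = 1/3;  [z^2] = -1/36;  [z^3] = -5/648.

-5/648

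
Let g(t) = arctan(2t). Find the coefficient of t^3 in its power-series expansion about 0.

-8/3

g(0) = 0
g′(0) = 2
g′′(0) = 0
g′′′(0) = -16
So c_3 = g′′′(0)/3! = -8/3.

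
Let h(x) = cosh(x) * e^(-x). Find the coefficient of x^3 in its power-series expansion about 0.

Write out both Maclaurin series and multiply, keeping only the needed powers.
h(0) = 1
h′(0) = -1
h′′(0) = 2
h′′′(0) = -4
So c_3 = h′′′(0)/3! = -2/3.

-2/3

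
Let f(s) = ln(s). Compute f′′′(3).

2/27

Apply the Taylor formula c_k = f^(k)(a)/k!.
From the series, [(s - 3)^3] f = 1/81; multiply by 3! = 6 to get 2/27.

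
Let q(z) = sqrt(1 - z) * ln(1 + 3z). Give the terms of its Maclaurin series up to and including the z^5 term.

Take the Cauchy product of the two expansions.
q(0) = 0
q′(0) = 3
q′′(0) = -12
q′′′(0) = 261/4
q^(4)(0) = -585
q^(5)(0) = 110907/16

36969*z^5/640 - 195*z^4/8 + 87*z^3/8 - 6*z^2 + 3*z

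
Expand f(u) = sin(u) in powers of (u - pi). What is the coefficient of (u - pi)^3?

1/6

[(u - pi)^0] = 0;  [(u - pi)^1] = -1;  [(u - pi)^2] = 0;  [(u - pi)^3] = 1/6.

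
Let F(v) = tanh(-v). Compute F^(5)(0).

-16

Apply the Taylor formula c_k = f^(k)(a)/k!.
The coefficient of v^5 in the expansion is -2/15, so F^(5)(0) = 5! * (-2/15) = -16.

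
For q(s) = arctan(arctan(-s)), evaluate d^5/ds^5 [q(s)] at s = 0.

Compose series: expand the inner function first, then feed it into the outer expansion.
The coefficient of s^5 in the expansion is -11/15, so q^(5)(0) = 5! * (-11/15) = -88.

-88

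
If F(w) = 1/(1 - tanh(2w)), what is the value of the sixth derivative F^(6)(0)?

Compose series: expand the inner function first, then feed it into the outer expansion.
The coefficient of w^6 in the expansion is 128/45, so F^(6)(0) = 6! * (128/45) = 2048.

2048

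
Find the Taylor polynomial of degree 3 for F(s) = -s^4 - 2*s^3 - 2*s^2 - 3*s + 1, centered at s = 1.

-6*(s - 1)^3 - 14*(s - 1)^2 - 17*(s - 1) - 7

[(s - 1)^0] = -7;  [(s - 1)^1] = -17;  [(s - 1)^2] = -14;  [(s - 1)^3] = -6.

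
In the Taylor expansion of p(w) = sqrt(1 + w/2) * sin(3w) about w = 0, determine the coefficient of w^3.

-147/32

Expand each factor separately, then convolve coefficients.
p(0) = 0
p′(0) = 3
p′′(0) = 3/2
p′′′(0) = -441/16
So c_3 = p′′′(0)/3! = -147/32.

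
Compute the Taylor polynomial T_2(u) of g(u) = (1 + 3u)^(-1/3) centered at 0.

Apply the Taylor formula c_k = f^(k)(a)/k!.
g(0) = 1
g′(0) = -1
g′′(0) = 4

2*u^2 - u + 1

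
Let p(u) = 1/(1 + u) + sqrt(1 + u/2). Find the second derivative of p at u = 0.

31/16

Combine the two series term by term.
The coefficient of u^2 in the expansion is 31/32, so p′′(0) = 2! * (31/32) = 31/16.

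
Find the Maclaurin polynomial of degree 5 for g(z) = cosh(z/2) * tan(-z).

Multiply the two series term by term and collect like powers.
g(0) = 0
g′(0) = -1
g′′(0) = 0
g′′′(0) = -11/4
g^(4)(0) = 0
g^(5)(0) = -341/16

-341*z^5/1920 - 11*z^3/24 - z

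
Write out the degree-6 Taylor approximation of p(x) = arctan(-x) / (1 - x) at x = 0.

Take the Cauchy product of the two expansions.

-13*x^6/15 - 13*x^5/15 - 2*x^4/3 - 2*x^3/3 - x^2 - x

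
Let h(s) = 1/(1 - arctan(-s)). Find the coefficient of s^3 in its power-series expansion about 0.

-2/3

Let u equal the inner series; expand the outer function in u and truncate.
[s^0] = 1;  [s^1] = -1;  [s^2] = 1;  [s^3] = -2/3.
So c_3 = h′′′(0)/3! = -2/3.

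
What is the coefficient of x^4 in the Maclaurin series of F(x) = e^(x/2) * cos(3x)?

1081/384

Expand each factor separately, then convolve coefficients.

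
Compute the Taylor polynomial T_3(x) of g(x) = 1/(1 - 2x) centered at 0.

8*x^3 + 4*x^2 + 2*x + 1

Compute the successive derivatives at the expansion point and divide by k!.
[x^0] = 1;  [x^1] = 2;  [x^2] = 4;  [x^3] = 8.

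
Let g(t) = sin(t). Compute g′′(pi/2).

-1

The coefficient of (t - pi/2)^2 in the expansion is -1/2, so g′′(pi/2) = 2! * (-1/2) = -1.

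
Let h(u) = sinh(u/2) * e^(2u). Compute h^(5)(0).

Write out both Maclaurin series and multiply, keeping only the needed powers.
The coefficient of u^5 in the expansion is 1441/3840, so h^(5)(0) = 5! * (1441/3840) = 1441/32.

1441/32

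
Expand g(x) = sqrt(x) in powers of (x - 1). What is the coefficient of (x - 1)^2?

-1/8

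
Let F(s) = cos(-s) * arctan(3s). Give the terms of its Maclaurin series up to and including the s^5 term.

Take the Cauchy product of the two expansions.

2129*s^5/40 - 21*s^3/2 + 3*s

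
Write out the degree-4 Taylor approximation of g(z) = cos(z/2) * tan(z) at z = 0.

5*z^3/24 + z

Write out both Maclaurin series and multiply, keeping only the needed powers.
[z^0] = 0;  [z^1] = 1;  [z^2] = 0;  [z^3] = 5/24;  [z^4] = 0.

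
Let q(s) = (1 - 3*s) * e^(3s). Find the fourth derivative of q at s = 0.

Shift and add copies of the series according to the polynomial's terms.
From the series, [s^4] q = -81/8; multiply by 4! = 24 to get -243.

-243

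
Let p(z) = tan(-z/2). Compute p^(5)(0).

-1/2

Apply the Taylor formula c_k = f^(k)(a)/k!.
The coefficient of z^5 in the expansion is -1/240, so p^(5)(0) = 5! * (-1/240) = -1/2.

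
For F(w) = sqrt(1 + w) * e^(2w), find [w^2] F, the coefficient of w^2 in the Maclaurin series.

23/8

Multiply the two series term by term and collect like powers.
F(0) = 1
F′(0) = 5/2
F′′(0) = 23/4
So c_2 = F′′(0)/2! = 23/8.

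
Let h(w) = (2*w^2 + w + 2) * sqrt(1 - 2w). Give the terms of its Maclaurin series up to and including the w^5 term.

Distribute the polynomial across the series and collect like powers.
h(0) = 2
h′(0) = -1
h′′(0) = 0
h′′′(0) = -21
h^(4)(0) = -66
h^(5)(0) = -405
The Taylor polynomial is Σ h^(k)(0)/k! · w^k.

-27*w^5/8 - 11*w^4/4 - 7*w^3/2 - w + 2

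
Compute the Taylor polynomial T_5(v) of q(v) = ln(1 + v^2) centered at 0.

-v^4/2 + v^2

q(0) = 0
q′(0) = 0
q′′(0) = 2
q′′′(0) = 0
q^(4)(0) = -12
q^(5)(0) = 0
Dividing each by k! gives the coefficients c_0, ..., c_5.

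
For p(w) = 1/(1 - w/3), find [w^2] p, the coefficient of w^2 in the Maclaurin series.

p(0) = 1
p′(0) = 1/3
p′′(0) = 2/9
Dividing each by k! gives the coefficients c_0, ..., c_2.

1/9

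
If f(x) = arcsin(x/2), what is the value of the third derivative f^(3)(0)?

1/8

The coefficient of x^3 in the expansion is 1/48, so f′′′(0) = 3! * (1/48) = 1/8.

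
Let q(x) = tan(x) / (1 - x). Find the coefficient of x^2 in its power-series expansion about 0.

1

Multiply the two series term by term and collect like powers.
q(0) = 0
q′(0) = 1
q′′(0) = 2
So c_2 = q′′(0)/2! = 1.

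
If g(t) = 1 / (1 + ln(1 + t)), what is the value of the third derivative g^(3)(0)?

Use the geometric series for the reciprocal, then substitute.
From the series, [t^3] g = -7/3; multiply by 3! = 6 to get -14.

-14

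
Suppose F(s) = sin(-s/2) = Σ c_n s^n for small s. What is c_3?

1/48

F(0) = 0
F′(0) = -1/2
F′′(0) = 0
F′′′(0) = 1/8
Dividing each by k! gives the coefficients c_0, ..., c_3.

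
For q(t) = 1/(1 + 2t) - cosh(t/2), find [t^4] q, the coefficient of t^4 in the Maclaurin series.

6143/384

Combine the two series term by term.
[t^0] = 0;  [t^1] = -2;  [t^2] = 31/8;  [t^3] = -8;  [t^4] = 6143/384.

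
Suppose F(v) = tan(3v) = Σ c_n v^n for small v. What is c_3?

9

Apply the Taylor formula c_k = f^(k)(a)/k!.
F(0) = 0
F′(0) = 3
F′′(0) = 0
F′′′(0) = 54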